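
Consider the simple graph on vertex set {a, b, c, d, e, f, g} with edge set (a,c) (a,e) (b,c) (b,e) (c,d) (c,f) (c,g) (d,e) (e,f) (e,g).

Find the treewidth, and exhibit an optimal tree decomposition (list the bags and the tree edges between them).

Treewidth 2.
Bags: B1 = {c, e, g}  B2 = {c, e, f}  B3 = {b, c, e}  B4 = {c, d, e}  B5 = {a, c, e}
Tree: B1–B2, B2–B3, B3–B4, B4–B5

The largest bag has 3 vertices, giving width 2; this decomposition certifies tw(G) ≤ 2. Since e–g–c–f–e is a cycle in G, G is not acyclic. Forests are exactly the graphs of treewidth ≤ 1, so tw(G) ≥ 2. The upper and lower bounds meet at 2, so that is the treewidth.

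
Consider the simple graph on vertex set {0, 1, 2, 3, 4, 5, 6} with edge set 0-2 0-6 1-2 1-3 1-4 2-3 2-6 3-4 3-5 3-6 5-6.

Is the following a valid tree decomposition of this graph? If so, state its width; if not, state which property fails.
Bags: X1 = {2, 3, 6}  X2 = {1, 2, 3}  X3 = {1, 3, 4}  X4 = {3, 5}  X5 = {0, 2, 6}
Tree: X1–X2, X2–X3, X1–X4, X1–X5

A tree decomposition must satisfy three properties: every vertex lies in some bag; for every edge, both endpoints lie together in some bag; and for every vertex, the bags containing it form a connected subtree. Here edge (6,5) lies in no bag, so the decomposition is invalid.

No — edge (6,5) lies in no bag.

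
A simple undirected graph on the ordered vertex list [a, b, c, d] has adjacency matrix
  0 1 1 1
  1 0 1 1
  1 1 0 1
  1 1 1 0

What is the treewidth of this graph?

3

A width-3 tree decomposition is:
Bags: B1 = {a, b, c, d}
Tree: (single bag)
A single bag containing all 4 vertices is trivially a valid decomposition of width 3. On the other hand G contains the 4-clique {a, b, c, d}. A clique must lie in a single bag of any decomposition, so no decomposition can have width below 3. Therefore the treewidth is 3.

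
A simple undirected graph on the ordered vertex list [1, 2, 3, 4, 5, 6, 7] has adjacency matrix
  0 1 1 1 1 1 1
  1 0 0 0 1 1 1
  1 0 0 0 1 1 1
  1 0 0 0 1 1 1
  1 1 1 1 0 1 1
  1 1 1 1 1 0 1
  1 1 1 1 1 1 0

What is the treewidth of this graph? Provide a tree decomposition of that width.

The largest bag has 5 vertices, giving width 4; this decomposition certifies tw(G) ≤ 4. For the lower bound, the 5 vertices {1, 2, 5, 6, 7} are pairwise adjacent, and any tree decomposition puts a clique entirely inside one bag — forcing width ≥ 4. Combining the bounds, tw(G) = 4.

Treewidth 4.
One optimal decomposition is:
Bags: B1 = {1, 2, 5, 6, 7}  B2 = {1, 4, 5, 6, 7}  B3 = {1, 3, 5, 6, 7}
Tree: B1–B2, B2–B3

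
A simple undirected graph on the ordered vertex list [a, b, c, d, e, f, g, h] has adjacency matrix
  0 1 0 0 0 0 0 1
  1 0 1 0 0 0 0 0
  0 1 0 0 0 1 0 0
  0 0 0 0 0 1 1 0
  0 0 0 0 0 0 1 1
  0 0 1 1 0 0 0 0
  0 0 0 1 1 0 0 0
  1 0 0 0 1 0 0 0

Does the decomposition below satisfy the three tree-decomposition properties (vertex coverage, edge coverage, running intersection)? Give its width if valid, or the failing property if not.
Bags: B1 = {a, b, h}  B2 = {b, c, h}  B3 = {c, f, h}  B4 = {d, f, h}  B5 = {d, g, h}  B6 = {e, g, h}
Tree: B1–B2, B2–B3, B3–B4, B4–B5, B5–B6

Checking the three conditions: (i) the bags cover all of {a, b, c, d, e, f, g, h}; (ii) for each edge, some bag contains both endpoints; (iii) the bags containing any fixed vertex form a subtree. All hold, so the decomposition is valid with width 3 − 1 = 2.

Yes; width 2.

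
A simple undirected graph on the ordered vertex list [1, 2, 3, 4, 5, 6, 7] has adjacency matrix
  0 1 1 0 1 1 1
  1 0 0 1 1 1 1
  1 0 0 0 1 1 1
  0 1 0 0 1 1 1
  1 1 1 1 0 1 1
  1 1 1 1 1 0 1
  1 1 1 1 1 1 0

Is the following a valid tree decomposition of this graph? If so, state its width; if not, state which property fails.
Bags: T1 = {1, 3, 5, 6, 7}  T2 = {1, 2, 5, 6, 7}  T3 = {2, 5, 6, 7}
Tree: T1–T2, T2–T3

A tree decomposition must satisfy three properties: every vertex lies in some bag; for every edge, both endpoints lie together in some bag; and for every vertex, the bags containing it form a connected subtree. Here vertex 4 appears in no bag, so the decomposition is invalid.

No — vertex 4 appears in no bag.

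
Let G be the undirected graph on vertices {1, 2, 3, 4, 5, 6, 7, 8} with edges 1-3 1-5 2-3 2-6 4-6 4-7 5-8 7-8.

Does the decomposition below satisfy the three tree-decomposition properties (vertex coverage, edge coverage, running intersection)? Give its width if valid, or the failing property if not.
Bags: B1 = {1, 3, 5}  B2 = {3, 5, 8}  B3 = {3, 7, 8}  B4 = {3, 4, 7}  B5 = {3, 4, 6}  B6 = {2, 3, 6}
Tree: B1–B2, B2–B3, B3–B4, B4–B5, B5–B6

Checking the three conditions: (i) the bags cover all of {1, 2, 3, 4, 5, 6, 7, 8}; (ii) for each edge, some bag contains both endpoints; (iii) the bags containing any fixed vertex form a subtree. All hold, so the decomposition is valid with width 3 − 1 = 2.

Yes; width 2.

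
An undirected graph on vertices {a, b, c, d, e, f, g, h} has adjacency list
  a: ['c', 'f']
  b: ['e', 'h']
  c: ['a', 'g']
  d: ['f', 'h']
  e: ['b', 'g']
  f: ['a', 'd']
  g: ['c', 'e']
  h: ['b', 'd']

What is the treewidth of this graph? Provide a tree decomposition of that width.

Every bag has size at most 3, so the width is 3 − 1 = 2 and tw(G) ≤ 2. The edges a–c–g–e–b–h–d–f–a form a cycle, so G is not a tree and its treewidth is at least 2. Hence tw(G) = 2 exactly.

Treewidth 2.
One such decomposition:
Bags: B1 = {a, c, g}  B2 = {a, e, g}  B3 = {a, b, e}  B4 = {a, b, h}  B5 = {a, d, h}  B6 = {a, d, f}
Tree: B1–B2, B2–B3, B3–B4, B4–B5, B5–B6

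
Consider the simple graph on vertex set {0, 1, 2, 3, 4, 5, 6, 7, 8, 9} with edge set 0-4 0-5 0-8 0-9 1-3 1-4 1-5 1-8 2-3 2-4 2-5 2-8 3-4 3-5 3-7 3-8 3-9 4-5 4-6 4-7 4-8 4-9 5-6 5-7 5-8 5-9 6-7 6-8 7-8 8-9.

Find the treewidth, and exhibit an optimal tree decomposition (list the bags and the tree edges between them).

The largest bag has 5 vertices, giving width 4; this decomposition certifies tw(G) ≤ 4. For the lower bound, the 5 vertices {0, 4, 5, 8, 9} are pairwise adjacent, and any tree decomposition puts a clique entirely inside one bag — forcing width ≥ 4. Combining the bounds, tw(G) = 4.

Treewidth 4.
One optimal decomposition is:
Bags: B1 = {1, 3, 4, 5, 8}  B2 = {3, 4, 5, 7, 8}  B3 = {4, 5, 6, 7, 8}  B4 = {3, 4, 5, 8, 9}  B5 = {0, 4, 5, 8, 9}  B6 = {2, 3, 4, 5, 8}
Tree: B1–B2, B2–B3, B2–B4, B4–B5, B1–B6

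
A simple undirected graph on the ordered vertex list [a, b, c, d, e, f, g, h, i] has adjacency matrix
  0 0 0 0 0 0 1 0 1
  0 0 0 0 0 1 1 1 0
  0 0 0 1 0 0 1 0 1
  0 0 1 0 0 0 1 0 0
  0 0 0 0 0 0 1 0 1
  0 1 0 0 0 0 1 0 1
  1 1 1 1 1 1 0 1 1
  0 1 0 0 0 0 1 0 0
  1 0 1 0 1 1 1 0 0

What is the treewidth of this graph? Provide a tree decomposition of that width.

Every bag has size at most 3, so the width is 3 − 1 = 2 and tw(G) ≤ 2. For the lower bound, the 3 vertices {c, d, g} are pairwise adjacent, and any tree decomposition puts a clique entirely inside one bag — forcing width ≥ 2. Combining the bounds, tw(G) = 2.

Treewidth 2.
One such decomposition:
Bags: B1 = {a, g, i}  B2 = {e, g, i}  B3 = {f, g, i}  B4 = {b, f, g}  B5 = {c, g, i}  B6 = {b, g, h}  B7 = {c, d, g}
Tree: B1–B2, B1–B3, B3–B4, B3–B5, B4–B6, B5–B7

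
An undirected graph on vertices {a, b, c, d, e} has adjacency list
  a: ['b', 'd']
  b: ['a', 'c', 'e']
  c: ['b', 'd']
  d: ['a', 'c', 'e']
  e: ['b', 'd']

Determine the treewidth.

A width-2 tree decomposition is:
Bags: B1 = {a, b, d}  B2 = {b, d, e}  B3 = {b, c, d}
Tree: B1–B2, B2–B3
Each bag holds 3 vertices, so the decomposition has width 2, which upper-bounds the treewidth. Since d–a–b–e–d is a cycle in G, G is not acyclic. Forests are exactly the graphs of treewidth ≤ 1, so tw(G) ≥ 2. The upper and lower bounds meet at 2, so that is the treewidth.

2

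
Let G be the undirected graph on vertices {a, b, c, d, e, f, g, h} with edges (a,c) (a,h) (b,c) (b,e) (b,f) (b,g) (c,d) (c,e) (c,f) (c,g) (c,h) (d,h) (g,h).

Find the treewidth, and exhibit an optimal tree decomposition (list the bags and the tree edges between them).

Treewidth 2.
Bags: B1 = {c, d, h}  B2 = {a, c, h}  B3 = {c, g, h}  B4 = {b, c, g}  B5 = {b, c, f}  B6 = {b, c, e}
Tree: B1–B2, B2–B3, B3–B4, B4–B5, B5–B6

Each bag holds 3 vertices, so the decomposition has width 2, which upper-bounds the treewidth. For the lower bound, the 3 vertices {b, c, e} are pairwise adjacent, and any tree decomposition puts a clique entirely inside one bag — forcing width ≥ 2. The upper and lower bounds meet at 2, so that is the treewidth.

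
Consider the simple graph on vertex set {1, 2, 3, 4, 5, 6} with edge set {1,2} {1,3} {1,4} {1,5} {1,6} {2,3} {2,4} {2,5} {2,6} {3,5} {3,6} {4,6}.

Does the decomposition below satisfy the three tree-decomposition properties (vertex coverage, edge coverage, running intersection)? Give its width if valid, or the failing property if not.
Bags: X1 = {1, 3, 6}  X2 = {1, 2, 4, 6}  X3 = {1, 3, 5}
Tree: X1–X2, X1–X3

No — edge (2,3) lies in no bag.

A tree decomposition must satisfy three properties: every vertex lies in some bag; for every edge, both endpoints lie together in some bag; and for every vertex, the bags containing it form a connected subtree. Here edge (2,3) lies in no bag, so the decomposition is invalid.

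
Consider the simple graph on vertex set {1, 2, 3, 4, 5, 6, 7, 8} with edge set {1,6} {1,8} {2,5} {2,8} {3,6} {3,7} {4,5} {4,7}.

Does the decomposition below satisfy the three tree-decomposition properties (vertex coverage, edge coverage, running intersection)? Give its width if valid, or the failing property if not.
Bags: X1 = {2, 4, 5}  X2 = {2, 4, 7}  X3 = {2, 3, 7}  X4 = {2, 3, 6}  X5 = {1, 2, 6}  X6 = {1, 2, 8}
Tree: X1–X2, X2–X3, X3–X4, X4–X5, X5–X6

Checking the three conditions: (i) the bags cover all of {1, 2, 3, 4, 5, 6, 7, 8}; (ii) for each edge, some bag contains both endpoints; (iii) the bags containing any fixed vertex form a subtree. All hold, so the decomposition is valid with width 3 − 1 = 2.

Yes; width 2.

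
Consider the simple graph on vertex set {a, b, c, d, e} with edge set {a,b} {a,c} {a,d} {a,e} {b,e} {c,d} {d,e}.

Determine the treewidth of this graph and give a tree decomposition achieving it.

Treewidth 2.
Bags: B1 = {a, d, e}  B2 = {a, c, d}  B3 = {a, b, e}
Tree: B1–B2, B1–B3

Each bag holds 3 vertices, so the decomposition has width 2, which upper-bounds the treewidth. Conversely, {a, d, e} is a clique of size 3, and the vertices of any clique must share a bag in every tree decomposition; so some bag has ≥ 3 vertices and tw(G) ≥ 2. Therefore the treewidth is 2.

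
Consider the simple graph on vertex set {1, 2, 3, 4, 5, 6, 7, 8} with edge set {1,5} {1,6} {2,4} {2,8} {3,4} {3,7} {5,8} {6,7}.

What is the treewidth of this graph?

2

A width-2 tree decomposition is:
Bags: B1 = {2, 3, 4}  B2 = {2, 3, 7}  B3 = {2, 6, 7}  B4 = {1, 2, 6}  B5 = {1, 2, 5}  B6 = {2, 5, 8}
Tree: B1–B2, B2–B3, B3–B4, B4–B5, B5–B6
Every bag has size at most 3, so the width is 3 − 1 = 2 and tw(G) ≤ 2. The edges 2–4–3–7–6–1–5–8–2 form a cycle, so G is not a tree and its treewidth is at least 2. Hence tw(G) = 2 exactly.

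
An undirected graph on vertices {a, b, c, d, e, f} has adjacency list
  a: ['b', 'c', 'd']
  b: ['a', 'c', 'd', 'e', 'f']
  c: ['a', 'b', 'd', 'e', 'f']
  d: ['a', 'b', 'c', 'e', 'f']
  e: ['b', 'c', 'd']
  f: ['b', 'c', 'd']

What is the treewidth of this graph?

A width-3 tree decomposition is:
Bags: B1 = {a, b, c, d}  B2 = {b, c, d, f}  B3 = {b, c, d, e}
Tree: B1–B2, B2–B3
Each bag holds 4 vertices, so the decomposition has width 3, which upper-bounds the treewidth. On the other hand G contains the 4-clique {b, c, d, e}. A clique must lie in a single bag of any decomposition, so no decomposition can have width below 3. Therefore the treewidth is 3.

3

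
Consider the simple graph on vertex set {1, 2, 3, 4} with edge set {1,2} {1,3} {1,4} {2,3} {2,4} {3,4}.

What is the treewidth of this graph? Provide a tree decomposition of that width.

A single bag containing all 4 vertices is trivially a valid decomposition of width 3. Conversely, {1, 2, 3, 4} is a clique of size 4, and the vertices of any clique must share a bag in every tree decomposition; so some bag has ≥ 4 vertices and tw(G) ≥ 3. Combining the bounds, tw(G) = 3.

Treewidth 3.
One such decomposition:
Bags: B1 = {1, 2, 3, 4}
Tree: (single bag)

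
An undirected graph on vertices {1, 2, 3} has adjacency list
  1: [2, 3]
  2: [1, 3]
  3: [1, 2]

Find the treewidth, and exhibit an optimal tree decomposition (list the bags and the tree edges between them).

Treewidth 2.
Bags: B1 = {1, 2, 3}
Tree: (single bag)

With just one bag of size 3, the width is 3 − 1 = 2, so tw(G) ≤ 2. For the lower bound, the 3 vertices {1, 2, 3} are pairwise adjacent, and any tree decomposition puts a clique entirely inside one bag — forcing width ≥ 2. Combining the bounds, tw(G) = 2.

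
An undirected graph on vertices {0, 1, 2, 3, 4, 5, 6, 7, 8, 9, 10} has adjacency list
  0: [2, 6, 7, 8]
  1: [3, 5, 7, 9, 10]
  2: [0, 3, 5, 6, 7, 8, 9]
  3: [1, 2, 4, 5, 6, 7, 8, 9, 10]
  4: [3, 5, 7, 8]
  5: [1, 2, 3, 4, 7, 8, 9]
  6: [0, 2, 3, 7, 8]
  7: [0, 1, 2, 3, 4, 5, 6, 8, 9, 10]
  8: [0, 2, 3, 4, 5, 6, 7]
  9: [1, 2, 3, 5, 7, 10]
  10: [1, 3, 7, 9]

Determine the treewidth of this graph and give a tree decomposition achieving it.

Treewidth 4.
Bags: B1 = {2, 3, 5, 7, 9}  B2 = {2, 3, 5, 7, 8}  B3 = {1, 3, 5, 7, 9}  B4 = {3, 4, 5, 7, 8}  B5 = {2, 3, 6, 7, 8}  B6 = {0, 2, 6, 7, 8}  B7 = {1, 3, 7, 9, 10}
Tree: B1–B2, B1–B3, B2–B4, B2–B5, B5–B6, B3–B7

Every bag has size at most 5, so the width is 5 − 1 = 4 and tw(G) ≤ 4. For the lower bound, the 5 vertices {0, 2, 6, 7, 8} are pairwise adjacent, and any tree decomposition puts a clique entirely inside one bag — forcing width ≥ 4. Therefore the treewidth is 4.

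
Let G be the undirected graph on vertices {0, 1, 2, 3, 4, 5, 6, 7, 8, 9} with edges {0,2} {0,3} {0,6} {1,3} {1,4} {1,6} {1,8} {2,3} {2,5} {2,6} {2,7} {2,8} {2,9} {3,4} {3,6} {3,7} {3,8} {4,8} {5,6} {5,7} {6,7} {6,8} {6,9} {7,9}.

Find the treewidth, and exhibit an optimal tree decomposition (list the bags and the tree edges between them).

Each bag holds 4 vertices, so the decomposition has width 3, which upper-bounds the treewidth. On the other hand G contains the 4-clique {1, 3, 4, 8}. A clique must lie in a single bag of any decomposition, so no decomposition can have width below 3. Combining the bounds, tw(G) = 3.

Treewidth 3.
Bags: B1 = {2, 6, 7, 9}  B2 = {2, 3, 6, 7}  B3 = {2, 3, 6, 8}  B4 = {1, 3, 6, 8}  B5 = {0, 2, 3, 6}  B6 = {1, 3, 4, 8}  B7 = {2, 5, 6, 7}
Tree: B1–B2, B2–B3, B3–B4, B2–B5, B4–B6, B2–B7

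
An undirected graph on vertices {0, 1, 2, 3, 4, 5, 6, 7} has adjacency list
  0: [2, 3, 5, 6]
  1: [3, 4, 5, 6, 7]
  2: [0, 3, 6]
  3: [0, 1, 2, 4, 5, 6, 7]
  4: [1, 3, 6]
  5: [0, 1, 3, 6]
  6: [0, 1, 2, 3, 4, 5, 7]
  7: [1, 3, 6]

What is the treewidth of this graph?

3

A width-3 tree decomposition is:
Bags: B1 = {1, 3, 4, 6}  B2 = {1, 3, 5, 6}  B3 = {1, 3, 6, 7}  B4 = {0, 3, 5, 6}  B5 = {0, 2, 3, 6}
Tree: B1–B2, B2–B3, B2–B4, B4–B5
Each bag holds 4 vertices, so the decomposition has width 3, which upper-bounds the treewidth. Conversely, {0, 2, 3, 6} is a clique of size 4, and the vertices of any clique must share a bag in every tree decomposition; so some bag has ≥ 4 vertices and tw(G) ≥ 3. Hence tw(G) = 3 exactly.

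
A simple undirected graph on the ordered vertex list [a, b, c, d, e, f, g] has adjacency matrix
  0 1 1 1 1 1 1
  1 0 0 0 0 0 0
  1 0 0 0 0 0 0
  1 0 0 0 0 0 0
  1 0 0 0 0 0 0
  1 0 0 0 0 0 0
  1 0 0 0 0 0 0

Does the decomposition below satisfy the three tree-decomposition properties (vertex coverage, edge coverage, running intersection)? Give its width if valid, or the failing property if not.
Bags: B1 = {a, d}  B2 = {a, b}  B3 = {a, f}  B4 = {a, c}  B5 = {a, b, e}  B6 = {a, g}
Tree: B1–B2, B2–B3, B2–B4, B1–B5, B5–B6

A tree decomposition must satisfy three properties: every vertex lies in some bag; for every edge, both endpoints lie together in some bag; and for every vertex, the bags containing it form a connected subtree. Here bags containing vertex b are not connected in the tree, so the decomposition is invalid.

No — bags containing vertex b are not connected in the tree.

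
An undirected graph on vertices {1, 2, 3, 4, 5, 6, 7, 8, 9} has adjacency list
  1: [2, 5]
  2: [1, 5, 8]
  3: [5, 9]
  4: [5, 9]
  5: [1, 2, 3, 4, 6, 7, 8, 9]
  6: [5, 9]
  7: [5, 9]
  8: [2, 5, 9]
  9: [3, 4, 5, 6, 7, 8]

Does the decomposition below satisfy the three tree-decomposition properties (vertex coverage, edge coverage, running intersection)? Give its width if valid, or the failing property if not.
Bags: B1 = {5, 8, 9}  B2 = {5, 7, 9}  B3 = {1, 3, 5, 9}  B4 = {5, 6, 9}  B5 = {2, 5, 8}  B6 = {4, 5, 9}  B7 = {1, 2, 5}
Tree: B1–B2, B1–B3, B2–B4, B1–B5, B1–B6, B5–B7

A tree decomposition must satisfy three properties: every vertex lies in some bag; for every edge, both endpoints lie together in some bag; and for every vertex, the bags containing it form a connected subtree. Here bags containing vertex 1 are not connected in the tree, so the decomposition is invalid.

No — bags containing vertex 1 are not connected in the tree.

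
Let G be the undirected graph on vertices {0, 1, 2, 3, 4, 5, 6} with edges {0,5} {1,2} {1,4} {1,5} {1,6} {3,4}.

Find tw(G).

1

A width-1 tree decomposition is:
Bags: B1 = {1, 5}  B2 = {1, 4}  B3 = {0, 5}  B4 = {1, 2}  B5 = {3, 4}  B6 = {1, 6}
Tree: B1–B2, B1–B3, B2–B4, B2–B5, B4–B6
Every bag has size at most 2, so the width is 2 − 1 = 1 and tw(G) ≤ 1. Since G has at least one edge (e.g. 5–1), it is not an edgeless graph, so tw(G) ≥ 1. The upper and lower bounds meet at 1, so that is the treewidth.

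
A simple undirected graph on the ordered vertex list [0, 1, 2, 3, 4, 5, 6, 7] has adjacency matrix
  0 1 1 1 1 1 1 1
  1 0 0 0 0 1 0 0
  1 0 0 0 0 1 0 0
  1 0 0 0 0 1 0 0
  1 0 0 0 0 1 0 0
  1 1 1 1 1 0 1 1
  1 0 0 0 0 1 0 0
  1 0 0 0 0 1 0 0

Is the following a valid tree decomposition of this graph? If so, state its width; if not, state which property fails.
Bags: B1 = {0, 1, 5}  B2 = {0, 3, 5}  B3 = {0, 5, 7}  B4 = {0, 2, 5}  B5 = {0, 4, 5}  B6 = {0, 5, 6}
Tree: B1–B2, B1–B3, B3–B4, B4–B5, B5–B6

Vertex coverage: the bags together contain {0, 1, 2, 3, 4, 5, 6, 7}, the full vertex set. Edge coverage: each edge of G has both endpoints in at least one bag. Running intersection: for every vertex, the bags containing it form a connected subtree. All three properties hold, so this is a valid tree decomposition of width max|bag| − 1 = 2, and hence tw(G) ≤ 2.

Yes; width 2.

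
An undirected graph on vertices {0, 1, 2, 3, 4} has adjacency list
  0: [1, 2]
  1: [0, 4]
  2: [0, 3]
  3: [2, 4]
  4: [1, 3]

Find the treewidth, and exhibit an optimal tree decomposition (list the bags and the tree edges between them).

The largest bag has 3 vertices, giving width 2; this decomposition certifies tw(G) ≤ 2. For the lower bound, G contains the cycle 4–1–0–2–3–4, so G is not a forest; only forests have treewidth ≤ 1, hence tw(G) ≥ 2. Combining the bounds, tw(G) = 2.

Treewidth 2.
Bags: B1 = {0, 1, 4}  B2 = {0, 2, 4}  B3 = {2, 3, 4}
Tree: B1–B2, B2–B3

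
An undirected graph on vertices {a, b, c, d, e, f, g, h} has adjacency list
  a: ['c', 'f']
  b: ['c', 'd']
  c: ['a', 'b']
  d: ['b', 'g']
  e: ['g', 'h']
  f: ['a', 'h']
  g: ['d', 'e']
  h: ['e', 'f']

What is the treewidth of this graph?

A width-2 tree decomposition is:
Bags: B1 = {b, c, d}  B2 = {a, c, d}  B3 = {a, d, f}  B4 = {d, f, h}  B5 = {d, e, h}  B6 = {d, e, g}
Tree: B1–B2, B2–B3, B3–B4, B4–B5, B5–B6
The largest bag has 3 vertices, giving width 2; this decomposition certifies tw(G) ≤ 2. The edges d–b–c–a–f–h–e–g–d form a cycle, so G is not a tree and its treewidth is at least 2. Combining the bounds, tw(G) = 2.

2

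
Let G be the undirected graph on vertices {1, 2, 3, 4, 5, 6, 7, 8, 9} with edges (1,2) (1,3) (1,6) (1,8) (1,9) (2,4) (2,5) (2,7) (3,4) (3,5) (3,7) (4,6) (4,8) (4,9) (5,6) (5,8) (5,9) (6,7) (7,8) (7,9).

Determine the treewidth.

4

A width-4 tree decomposition is:
Bags: B1 = {1, 4, 5, 7, 9}  B2 = {1, 4, 5, 7, 8}  B3 = {1, 4, 5, 6, 7}  B4 = {1, 3, 4, 5, 7}  B5 = {1, 2, 4, 5, 7}
Tree: B1–B2, B2–B3, B3–B4, B4–B5
Every bag has size at most 5, so the width is 5 − 1 = 4 and tw(G) ≤ 4. For the lower bound: the 5 vertex sets {4,9}, {7,8}, {1,6}, {5}, {3} are disjoint, each induces a connected subgraph, and every pair is joined by at least one edge of G. Contracting each set to a single vertex therefore yields K_{5} as a minor, and since treewidth is minor-monotone, tw(G) ≥ tw(K_{5}) = 4. Therefore the treewidth is 4.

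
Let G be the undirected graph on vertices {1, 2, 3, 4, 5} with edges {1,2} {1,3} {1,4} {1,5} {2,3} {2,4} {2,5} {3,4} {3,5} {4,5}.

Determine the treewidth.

A width-4 tree decomposition is:
Bags: B1 = {1, 2, 3, 4, 5}
Tree: (single bag)
A single bag containing all 5 vertices is trivially a valid decomposition of width 4. Conversely, {1, 2, 3, 4, 5} is a clique of size 5, and the vertices of any clique must share a bag in every tree decomposition; so some bag has ≥ 5 vertices and tw(G) ≥ 4. Therefore the treewidth is 4.

4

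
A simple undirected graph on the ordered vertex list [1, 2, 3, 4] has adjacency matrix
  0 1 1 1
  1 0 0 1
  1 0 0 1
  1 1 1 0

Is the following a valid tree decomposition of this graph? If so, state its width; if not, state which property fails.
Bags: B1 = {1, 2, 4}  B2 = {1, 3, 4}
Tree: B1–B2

Yes; width 2.

Checking the three conditions: (i) the bags cover all of {1, 2, 3, 4}; (ii) for each edge, some bag contains both endpoints; (iii) the bags containing any fixed vertex form a subtree. All hold, so the decomposition is valid with width 3 − 1 = 2.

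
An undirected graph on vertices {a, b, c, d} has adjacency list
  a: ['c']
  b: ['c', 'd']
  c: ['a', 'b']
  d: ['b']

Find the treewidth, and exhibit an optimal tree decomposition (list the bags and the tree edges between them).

Each bag holds 2 vertices, so the decomposition has width 1, which upper-bounds the treewidth. Since G has at least one edge (e.g. a–c), it is not an edgeless graph, so tw(G) ≥ 1. Therefore the treewidth is 1.

Treewidth 1.
One such decomposition:
Bags: B1 = {a, c}  B2 = {b, c}  B3 = {b, d}
Tree: B1–B2, B2–B3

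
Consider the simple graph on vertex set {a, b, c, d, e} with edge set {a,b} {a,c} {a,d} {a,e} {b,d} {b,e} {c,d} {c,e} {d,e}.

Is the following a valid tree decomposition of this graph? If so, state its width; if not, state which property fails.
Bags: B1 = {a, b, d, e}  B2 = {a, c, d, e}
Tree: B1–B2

Yes; width 3.

Checking the three conditions: (i) the bags cover all of {a, b, c, d, e}; (ii) for each edge, some bag contains both endpoints; (iii) the bags containing any fixed vertex form a subtree. All hold, so the decomposition is valid with width 4 − 1 = 3.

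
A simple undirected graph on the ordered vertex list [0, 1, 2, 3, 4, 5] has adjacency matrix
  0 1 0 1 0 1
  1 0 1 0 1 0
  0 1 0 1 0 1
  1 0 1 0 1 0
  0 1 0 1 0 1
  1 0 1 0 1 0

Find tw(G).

3

A width-3 tree decomposition is:
Bags: B1 = {1, 3, 4, 5}  B2 = {1, 2, 3, 5}  B3 = {0, 1, 3, 5}
Tree: B1–B2, B2–B3
The largest bag has 4 vertices, giving width 3; this decomposition certifies tw(G) ≤ 3. For the lower bound: the 4 vertex sets {1,4}, {2,5}, {3}, {0} are disjoint, each induces a connected subgraph, and every pair is joined by at least one edge of G. Contracting each set to a single vertex therefore yields K_{4} as a minor, and since treewidth is minor-monotone, tw(G) ≥ tw(K_{4}) = 3. Combining the bounds, tw(G) = 3.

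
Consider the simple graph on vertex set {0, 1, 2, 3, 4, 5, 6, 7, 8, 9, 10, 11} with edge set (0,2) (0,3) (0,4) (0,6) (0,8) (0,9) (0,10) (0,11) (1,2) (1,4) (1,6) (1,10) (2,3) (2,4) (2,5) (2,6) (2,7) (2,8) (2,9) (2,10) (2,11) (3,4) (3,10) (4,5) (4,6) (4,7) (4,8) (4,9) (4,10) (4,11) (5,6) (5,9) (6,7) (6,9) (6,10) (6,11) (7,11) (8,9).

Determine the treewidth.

4

A width-4 tree decomposition is:
Bags: B1 = {0, 2, 4, 6, 11}  B2 = {0, 2, 4, 6, 9}  B3 = {2, 4, 6, 7, 11}  B4 = {0, 2, 4, 6, 10}  B5 = {2, 4, 5, 6, 9}  B6 = {1, 2, 4, 6, 10}  B7 = {0, 2, 4, 8, 9}  B8 = {0, 2, 3, 4, 10}
Tree: B1–B2, B1–B3, B1–B4, B2–B5, B4–B6, B2–B7, B4–B8
The largest bag has 5 vertices, giving width 4; this decomposition certifies tw(G) ≤ 4. On the other hand G contains the 5-clique {0, 2, 4, 8, 9}. A clique must lie in a single bag of any decomposition, so no decomposition can have width below 4. Combining the bounds, tw(G) = 4.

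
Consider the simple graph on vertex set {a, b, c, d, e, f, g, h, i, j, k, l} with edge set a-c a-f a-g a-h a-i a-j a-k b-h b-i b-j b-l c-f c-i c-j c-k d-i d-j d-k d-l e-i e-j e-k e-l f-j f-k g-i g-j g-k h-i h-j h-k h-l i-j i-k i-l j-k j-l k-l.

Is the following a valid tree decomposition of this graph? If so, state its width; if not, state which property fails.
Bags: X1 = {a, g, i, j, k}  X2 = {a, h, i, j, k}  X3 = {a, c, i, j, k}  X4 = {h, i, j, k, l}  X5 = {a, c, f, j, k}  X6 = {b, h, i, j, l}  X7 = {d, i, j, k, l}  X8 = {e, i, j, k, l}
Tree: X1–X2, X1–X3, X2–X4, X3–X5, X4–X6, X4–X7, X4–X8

Yes; width 4.

Checking the three conditions: (i) the bags cover all of {a, b, c, d, e, f, g, h, i, j, k, l}; (ii) for each edge, some bag contains both endpoints; (iii) the bags containing any fixed vertex form a subtree. All hold, so the decomposition is valid with width 5 − 1 = 4.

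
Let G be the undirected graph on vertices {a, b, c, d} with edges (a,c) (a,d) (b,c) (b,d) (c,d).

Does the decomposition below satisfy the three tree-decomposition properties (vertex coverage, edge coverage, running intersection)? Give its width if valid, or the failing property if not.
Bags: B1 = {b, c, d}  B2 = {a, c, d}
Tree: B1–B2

Yes; width 2.

Vertex coverage: the bags together contain {a, b, c, d}, the full vertex set. Edge coverage: each edge of G has both endpoints in at least one bag. Running intersection: for every vertex, the bags containing it form a connected subtree. All three properties hold, so this is a valid tree decomposition of width max|bag| − 1 = 2, and hence tw(G) ≤ 2.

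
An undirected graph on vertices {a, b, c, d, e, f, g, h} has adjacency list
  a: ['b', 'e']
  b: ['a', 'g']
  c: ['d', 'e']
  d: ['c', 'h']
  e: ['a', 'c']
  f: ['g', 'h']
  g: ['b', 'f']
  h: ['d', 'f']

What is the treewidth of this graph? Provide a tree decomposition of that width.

Treewidth 2.
One optimal decomposition is:
Bags: B1 = {f, g, h}  B2 = {b, g, h}  B3 = {a, b, h}  B4 = {a, e, h}  B5 = {c, e, h}  B6 = {c, d, h}
Tree: B1–B2, B2–B3, B3–B4, B4–B5, B5–B6

Each bag holds 3 vertices, so the decomposition has width 2, which upper-bounds the treewidth. The edges h–f–g–b–a–e–c–d–h form a cycle, so G is not a tree and its treewidth is at least 2. Therefore the treewidth is 2.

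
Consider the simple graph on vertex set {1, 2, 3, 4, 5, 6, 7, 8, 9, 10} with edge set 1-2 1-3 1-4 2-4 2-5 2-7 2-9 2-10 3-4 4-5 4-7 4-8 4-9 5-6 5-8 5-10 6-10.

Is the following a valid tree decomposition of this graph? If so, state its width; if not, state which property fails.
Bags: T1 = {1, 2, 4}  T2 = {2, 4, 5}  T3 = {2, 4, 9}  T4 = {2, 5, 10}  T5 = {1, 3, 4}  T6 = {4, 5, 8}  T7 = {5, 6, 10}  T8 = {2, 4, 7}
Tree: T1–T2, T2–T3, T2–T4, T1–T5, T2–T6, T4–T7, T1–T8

Yes; width 2.

Vertex coverage: the bags together contain {1, 2, 3, 4, 5, 6, 7, 8, 9, 10}, the full vertex set. Edge coverage: each edge of G has both endpoints in at least one bag. Running intersection: for every vertex, the bags containing it form a connected subtree. All three properties hold, so this is a valid tree decomposition of width max|bag| − 1 = 2, and hence tw(G) ≤ 2.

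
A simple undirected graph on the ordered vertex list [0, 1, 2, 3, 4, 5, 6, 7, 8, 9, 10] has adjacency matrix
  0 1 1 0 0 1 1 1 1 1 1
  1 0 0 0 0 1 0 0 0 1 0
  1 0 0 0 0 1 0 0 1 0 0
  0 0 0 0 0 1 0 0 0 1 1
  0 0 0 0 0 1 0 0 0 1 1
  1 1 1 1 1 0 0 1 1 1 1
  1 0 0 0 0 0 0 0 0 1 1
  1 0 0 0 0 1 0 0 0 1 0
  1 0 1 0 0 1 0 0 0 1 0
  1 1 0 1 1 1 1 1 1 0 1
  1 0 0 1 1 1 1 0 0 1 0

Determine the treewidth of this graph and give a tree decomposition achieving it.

Treewidth 3.
One optimal decomposition is:
Bags: B1 = {3, 5, 9, 10}  B2 = {0, 5, 9, 10}  B3 = {0, 1, 5, 9}  B4 = {4, 5, 9, 10}  B5 = {0, 5, 7, 9}  B6 = {0, 5, 8, 9}  B7 = {0, 2, 5, 8}  B8 = {0, 6, 9, 10}
Tree: B1–B2, B2–B3, B1–B4, B2–B5, B2–B6, B6–B7, B2–B8

The largest bag has 4 vertices, giving width 3; this decomposition certifies tw(G) ≤ 3. For the lower bound, the 4 vertices {0, 5, 8, 9} are pairwise adjacent, and any tree decomposition puts a clique entirely inside one bag — forcing width ≥ 3. Therefore the treewidth is 3.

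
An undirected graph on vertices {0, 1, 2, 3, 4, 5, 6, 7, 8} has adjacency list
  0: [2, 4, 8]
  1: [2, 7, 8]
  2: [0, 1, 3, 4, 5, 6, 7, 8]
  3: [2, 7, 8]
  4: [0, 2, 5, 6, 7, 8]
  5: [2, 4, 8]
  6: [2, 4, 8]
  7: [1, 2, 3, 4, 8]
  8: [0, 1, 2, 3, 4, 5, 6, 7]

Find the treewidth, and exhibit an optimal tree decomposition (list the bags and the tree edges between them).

Treewidth 3.
Bags: B1 = {0, 2, 4, 8}  B2 = {2, 4, 7, 8}  B3 = {2, 4, 6, 8}  B4 = {1, 2, 7, 8}  B5 = {2, 3, 7, 8}  B6 = {2, 4, 5, 8}
Tree: B1–B2, B1–B3, B2–B4, B2–B5, B3–B6

Each bag holds 4 vertices, so the decomposition has width 3, which upper-bounds the treewidth. On the other hand G contains the 4-clique {1, 2, 7, 8}. A clique must lie in a single bag of any decomposition, so no decomposition can have width below 3. Combining the bounds, tw(G) = 3.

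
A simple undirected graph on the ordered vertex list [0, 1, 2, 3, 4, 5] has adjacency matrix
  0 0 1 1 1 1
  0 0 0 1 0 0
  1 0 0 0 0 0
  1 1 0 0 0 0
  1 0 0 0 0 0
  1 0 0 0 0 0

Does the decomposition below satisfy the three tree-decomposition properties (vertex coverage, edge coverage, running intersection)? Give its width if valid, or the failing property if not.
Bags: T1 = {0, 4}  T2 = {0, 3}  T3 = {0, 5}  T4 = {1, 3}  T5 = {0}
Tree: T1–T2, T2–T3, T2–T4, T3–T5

A tree decomposition must satisfy three properties: every vertex lies in some bag; for every edge, both endpoints lie together in some bag; and for every vertex, the bags containing it form a connected subtree. Here vertex 2 appears in no bag, so the decomposition is invalid.

No — vertex 2 appears in no bag.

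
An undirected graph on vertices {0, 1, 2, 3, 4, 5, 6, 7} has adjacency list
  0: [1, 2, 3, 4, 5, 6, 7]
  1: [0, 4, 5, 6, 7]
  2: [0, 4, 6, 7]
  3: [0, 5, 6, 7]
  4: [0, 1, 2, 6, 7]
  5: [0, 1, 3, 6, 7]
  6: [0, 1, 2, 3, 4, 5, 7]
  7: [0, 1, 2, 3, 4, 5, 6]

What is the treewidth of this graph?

4

A width-4 tree decomposition is:
Bags: B1 = {0, 2, 4, 6, 7}  B2 = {0, 1, 4, 6, 7}  B3 = {0, 1, 5, 6, 7}  B4 = {0, 3, 5, 6, 7}
Tree: B1–B2, B2–B3, B3–B4
The largest bag has 5 vertices, giving width 4; this decomposition certifies tw(G) ≤ 4. Conversely, {0, 1, 4, 6, 7} is a clique of size 5, and the vertices of any clique must share a bag in every tree decomposition; so some bag has ≥ 5 vertices and tw(G) ≥ 4. Combining the bounds, tw(G) = 4.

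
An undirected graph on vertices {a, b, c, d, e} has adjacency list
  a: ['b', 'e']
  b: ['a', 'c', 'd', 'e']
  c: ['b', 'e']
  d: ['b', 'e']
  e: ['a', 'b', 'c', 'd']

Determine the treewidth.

2

A width-2 tree decomposition is:
Bags: B1 = {a, b, e}  B2 = {b, d, e}  B3 = {b, c, e}
Tree: B1–B2, B2–B3
Each bag holds 3 vertices, so the decomposition has width 2, which upper-bounds the treewidth. For the lower bound, the 3 vertices {b, d, e} are pairwise adjacent, and any tree decomposition puts a clique entirely inside one bag — forcing width ≥ 2. Hence tw(G) = 2 exactly.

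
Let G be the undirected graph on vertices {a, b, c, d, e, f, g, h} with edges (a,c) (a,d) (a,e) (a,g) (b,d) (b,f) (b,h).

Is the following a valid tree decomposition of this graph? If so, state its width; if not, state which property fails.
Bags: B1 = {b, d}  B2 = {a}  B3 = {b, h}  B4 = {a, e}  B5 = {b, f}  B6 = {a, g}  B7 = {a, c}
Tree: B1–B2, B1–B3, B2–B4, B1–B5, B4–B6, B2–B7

A tree decomposition must satisfy three properties: every vertex lies in some bag; for every edge, both endpoints lie together in some bag; and for every vertex, the bags containing it form a connected subtree. Here edge (d,a) lies in no bag, so the decomposition is invalid.

No — edge (d,a) lies in no bag.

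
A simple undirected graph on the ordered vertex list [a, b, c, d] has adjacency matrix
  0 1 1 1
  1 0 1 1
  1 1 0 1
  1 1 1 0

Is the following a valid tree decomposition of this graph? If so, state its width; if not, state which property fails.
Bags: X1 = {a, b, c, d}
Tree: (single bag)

Vertex coverage: the bags together contain {a, b, c, d}, the full vertex set. Edge coverage: each edge of G has both endpoints in at least one bag. Running intersection: for every vertex, the bags containing it form a connected subtree. All three properties hold, so this is a valid tree decomposition of width max|bag| − 1 = 3, and hence tw(G) ≤ 3.

Yes; width 3.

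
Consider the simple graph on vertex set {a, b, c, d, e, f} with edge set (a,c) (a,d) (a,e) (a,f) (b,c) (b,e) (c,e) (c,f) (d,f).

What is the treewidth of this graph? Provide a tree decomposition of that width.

Treewidth 2.
Bags: B1 = {b, c, e}  B2 = {a, c, e}  B3 = {a, c, f}  B4 = {a, d, f}
Tree: B1–B2, B2–B3, B3–B4

The largest bag has 3 vertices, giving width 2; this decomposition certifies tw(G) ≤ 2. On the other hand G contains the 3-clique {a, d, f}. A clique must lie in a single bag of any decomposition, so no decomposition can have width below 2. The upper and lower bounds meet at 2, so that is the treewidth.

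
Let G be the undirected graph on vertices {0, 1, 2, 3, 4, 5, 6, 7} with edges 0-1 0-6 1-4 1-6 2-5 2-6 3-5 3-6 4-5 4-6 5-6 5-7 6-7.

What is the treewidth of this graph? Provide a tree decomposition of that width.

Every bag has size at most 3, so the width is 3 − 1 = 2 and tw(G) ≤ 2. On the other hand G contains the 3-clique {0, 1, 6}. A clique must lie in a single bag of any decomposition, so no decomposition can have width below 2. Combining the bounds, tw(G) = 2.

Treewidth 2.
Bags: B1 = {4, 5, 6}  B2 = {2, 5, 6}  B3 = {3, 5, 6}  B4 = {1, 4, 6}  B5 = {0, 1, 6}  B6 = {5, 6, 7}
Tree: B1–B2, B2–B3, B1–B4, B4–B5, B2–B6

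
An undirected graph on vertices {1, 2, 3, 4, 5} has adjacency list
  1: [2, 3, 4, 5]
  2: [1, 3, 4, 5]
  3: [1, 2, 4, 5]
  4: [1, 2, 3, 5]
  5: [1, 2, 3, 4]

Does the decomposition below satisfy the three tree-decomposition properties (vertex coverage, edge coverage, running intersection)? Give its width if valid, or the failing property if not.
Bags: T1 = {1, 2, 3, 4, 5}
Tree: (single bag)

Vertex coverage: the bags together contain {1, 2, 3, 4, 5}, the full vertex set. Edge coverage: each edge of G has both endpoints in at least one bag. Running intersection: for every vertex, the bags containing it form a connected subtree. All three properties hold, so this is a valid tree decomposition of width max|bag| − 1 = 4, and hence tw(G) ≤ 4.

Yes; width 4.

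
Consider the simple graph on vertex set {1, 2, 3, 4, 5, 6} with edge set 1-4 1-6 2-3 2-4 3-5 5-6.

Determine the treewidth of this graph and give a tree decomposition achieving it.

The largest bag has 3 vertices, giving width 2; this decomposition certifies tw(G) ≤ 2. For the lower bound, G contains the cycle 2–3–5–6–1–4–2, so G is not a forest; only forests have treewidth ≤ 1, hence tw(G) ≥ 2. The upper and lower bounds meet at 2, so that is the treewidth.

Treewidth 2.
One such decomposition:
Bags: B1 = {2, 3, 5}  B2 = {2, 5, 6}  B3 = {1, 2, 6}  B4 = {1, 2, 4}
Tree: B1–B2, B2–B3, B3–B4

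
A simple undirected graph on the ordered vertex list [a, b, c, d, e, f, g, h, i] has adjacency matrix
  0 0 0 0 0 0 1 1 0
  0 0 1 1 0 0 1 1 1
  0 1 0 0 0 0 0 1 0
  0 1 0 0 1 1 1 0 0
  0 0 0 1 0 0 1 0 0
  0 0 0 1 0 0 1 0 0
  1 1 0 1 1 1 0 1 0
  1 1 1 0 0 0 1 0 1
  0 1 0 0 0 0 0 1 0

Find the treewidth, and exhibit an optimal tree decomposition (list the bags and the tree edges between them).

Treewidth 2.
Bags: B1 = {b, d, g}  B2 = {b, g, h}  B3 = {b, c, h}  B4 = {d, e, g}  B5 = {a, g, h}  B6 = {d, f, g}  B7 = {b, h, i}
Tree: B1–B2, B2–B3, B1–B4, B2–B5, B1–B6, B3–B7

Each bag holds 3 vertices, so the decomposition has width 2, which upper-bounds the treewidth. On the other hand G contains the 3-clique {d, e, g}. A clique must lie in a single bag of any decomposition, so no decomposition can have width below 2. Therefore the treewidth is 2.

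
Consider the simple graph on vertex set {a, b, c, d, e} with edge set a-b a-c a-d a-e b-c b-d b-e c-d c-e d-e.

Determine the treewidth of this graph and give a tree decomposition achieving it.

Treewidth 4.
One such decomposition:
Bags: B1 = {a, b, c, d, e}
Tree: (single bag)

A single bag containing all 5 vertices is trivially a valid decomposition of width 4. Conversely, {a, b, c, d, e} is a clique of size 5, and the vertices of any clique must share a bag in every tree decomposition; so some bag has ≥ 5 vertices and tw(G) ≥ 4. Therefore the treewidth is 4.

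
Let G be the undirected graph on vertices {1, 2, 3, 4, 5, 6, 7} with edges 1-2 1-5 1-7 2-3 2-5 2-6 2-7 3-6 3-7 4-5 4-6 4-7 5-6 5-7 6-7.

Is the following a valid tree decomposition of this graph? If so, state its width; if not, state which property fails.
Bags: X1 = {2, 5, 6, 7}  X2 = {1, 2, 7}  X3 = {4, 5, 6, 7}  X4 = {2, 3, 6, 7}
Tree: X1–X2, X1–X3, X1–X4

No — edge (5,1) lies in no bag.

A tree decomposition must satisfy three properties: every vertex lies in some bag; for every edge, both endpoints lie together in some bag; and for every vertex, the bags containing it form a connected subtree. Here edge (5,1) lies in no bag, so the decomposition is invalid.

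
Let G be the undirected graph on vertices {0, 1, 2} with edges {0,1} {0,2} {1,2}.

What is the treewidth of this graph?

2

A width-2 tree decomposition is:
Bags: B1 = {0, 1, 2}
Tree: (single bag)
A single bag containing all 3 vertices is trivially a valid decomposition of width 2. On the other hand G contains the 3-clique {0, 1, 2}. A clique must lie in a single bag of any decomposition, so no decomposition can have width below 2. The upper and lower bounds meet at 2, so that is the treewidth.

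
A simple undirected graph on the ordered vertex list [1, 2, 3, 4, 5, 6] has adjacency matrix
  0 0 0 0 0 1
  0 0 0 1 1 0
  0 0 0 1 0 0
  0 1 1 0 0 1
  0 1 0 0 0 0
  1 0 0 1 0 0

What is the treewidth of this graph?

A width-1 tree decomposition is:
Bags: B1 = {2, 4}  B2 = {4, 6}  B3 = {2, 5}  B4 = {1, 6}  B5 = {3, 4}
Tree: B1–B2, B1–B3, B2–B4, B2–B5
Every bag has size at most 2, so the width is 2 − 1 = 1 and tw(G) ≤ 1. G has an edge, so its treewidth is at least 1. Combining the bounds, tw(G) = 1.

1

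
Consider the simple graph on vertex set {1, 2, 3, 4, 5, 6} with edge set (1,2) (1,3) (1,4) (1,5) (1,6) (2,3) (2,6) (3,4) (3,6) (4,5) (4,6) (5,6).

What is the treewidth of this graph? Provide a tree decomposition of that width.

Treewidth 3.
One such decomposition:
Bags: B1 = {1, 3, 4, 6}  B2 = {1, 2, 3, 6}  B3 = {1, 4, 5, 6}
Tree: B1–B2, B1–B3

Every bag has size at most 4, so the width is 4 − 1 = 3 and tw(G) ≤ 3. Conversely, {1, 2, 3, 6} is a clique of size 4, and the vertices of any clique must share a bag in every tree decomposition; so some bag has ≥ 4 vertices and tw(G) ≥ 3. Therefore the treewidth is 3.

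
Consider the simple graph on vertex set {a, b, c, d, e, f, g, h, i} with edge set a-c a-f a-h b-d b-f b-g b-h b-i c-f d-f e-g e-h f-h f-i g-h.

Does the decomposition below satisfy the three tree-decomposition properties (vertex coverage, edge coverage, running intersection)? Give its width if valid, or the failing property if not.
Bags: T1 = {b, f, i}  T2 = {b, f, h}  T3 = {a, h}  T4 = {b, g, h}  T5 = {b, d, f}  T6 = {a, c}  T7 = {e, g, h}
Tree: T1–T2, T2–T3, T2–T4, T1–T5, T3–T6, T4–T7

No — edge (f,a) lies in no bag.

A tree decomposition must satisfy three properties: every vertex lies in some bag; for every edge, both endpoints lie together in some bag; and for every vertex, the bags containing it form a connected subtree. Here edge (f,a) lies in no bag, so the decomposition is invalid.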